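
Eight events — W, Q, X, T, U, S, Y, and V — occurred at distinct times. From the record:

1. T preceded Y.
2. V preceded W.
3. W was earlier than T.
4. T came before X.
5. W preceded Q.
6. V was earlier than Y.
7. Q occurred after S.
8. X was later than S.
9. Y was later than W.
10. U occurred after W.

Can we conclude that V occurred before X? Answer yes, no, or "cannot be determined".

Chain the constraints: V → W → T → X. Each link is directly stated, so V comes before X.

yes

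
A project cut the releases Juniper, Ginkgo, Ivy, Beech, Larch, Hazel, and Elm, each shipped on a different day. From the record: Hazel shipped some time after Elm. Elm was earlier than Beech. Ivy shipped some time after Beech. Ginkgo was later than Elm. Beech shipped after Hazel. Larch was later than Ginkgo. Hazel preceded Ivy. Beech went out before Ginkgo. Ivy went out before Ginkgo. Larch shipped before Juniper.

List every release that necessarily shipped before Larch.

Directly stated before Larch: Ginkgo.
Beech reaches Larch via Beech → Ginkgo → Larch.
Elm reaches Larch via Elm → Ginkgo → Larch.
Hazel reaches Larch via Hazel → Ivy → Ginkgo → Larch.
Likewise Ivy reaches Larch by chaining the stated constraints.

Beech, Elm, Ginkgo, Hazel, Ivy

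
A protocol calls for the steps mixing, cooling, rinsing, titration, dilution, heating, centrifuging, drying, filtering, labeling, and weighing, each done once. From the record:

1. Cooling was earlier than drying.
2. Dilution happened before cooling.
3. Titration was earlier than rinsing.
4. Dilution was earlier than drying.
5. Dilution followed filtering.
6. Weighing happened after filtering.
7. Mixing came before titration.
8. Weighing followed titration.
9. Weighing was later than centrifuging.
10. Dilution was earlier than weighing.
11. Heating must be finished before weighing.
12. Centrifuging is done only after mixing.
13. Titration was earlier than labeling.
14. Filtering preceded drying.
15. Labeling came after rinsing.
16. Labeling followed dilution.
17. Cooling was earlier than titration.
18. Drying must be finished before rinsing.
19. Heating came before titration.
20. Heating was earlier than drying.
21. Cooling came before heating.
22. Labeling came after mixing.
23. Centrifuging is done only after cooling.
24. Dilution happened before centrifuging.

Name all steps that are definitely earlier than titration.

Directly stated before titration: cooling, heating, and mixing.
Dilution reaches titration via dilution → cooling → titration.
Filtering reaches titration via filtering → dilution → cooling → titration.
No chain forces centrifuging (or any of the others) ahead of titration.

cooling, dilution, filtering, heating, mixing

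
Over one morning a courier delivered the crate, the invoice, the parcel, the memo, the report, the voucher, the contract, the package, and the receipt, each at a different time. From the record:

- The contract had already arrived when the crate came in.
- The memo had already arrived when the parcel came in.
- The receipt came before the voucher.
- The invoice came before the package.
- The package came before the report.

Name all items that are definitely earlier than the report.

the invoice, the package

Directly stated before the report: the package.
The invoice reaches the report via the invoice → the package → the report.
No chain forces the contract (or any of the others) ahead of the report.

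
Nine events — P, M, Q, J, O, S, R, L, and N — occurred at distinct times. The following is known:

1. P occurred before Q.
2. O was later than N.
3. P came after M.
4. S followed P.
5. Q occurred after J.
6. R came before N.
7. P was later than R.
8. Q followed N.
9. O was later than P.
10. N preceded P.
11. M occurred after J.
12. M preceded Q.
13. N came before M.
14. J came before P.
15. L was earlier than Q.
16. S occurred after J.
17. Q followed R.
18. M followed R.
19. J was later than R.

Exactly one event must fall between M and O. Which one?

Tracing the constraints gives M → P → O, so P sits after M and before O.
No other event is forced both after M and before O.

P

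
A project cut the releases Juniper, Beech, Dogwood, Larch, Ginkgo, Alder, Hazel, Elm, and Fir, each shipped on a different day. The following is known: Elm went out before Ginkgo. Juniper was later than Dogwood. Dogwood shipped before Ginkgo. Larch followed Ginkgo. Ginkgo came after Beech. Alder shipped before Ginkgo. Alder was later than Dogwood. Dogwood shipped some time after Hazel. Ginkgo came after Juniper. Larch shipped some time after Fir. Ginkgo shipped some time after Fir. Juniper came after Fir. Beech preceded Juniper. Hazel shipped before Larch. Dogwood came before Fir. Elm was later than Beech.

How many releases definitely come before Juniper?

Directly stated before Juniper: Beech, Dogwood, and Fir.
Hazel reaches Juniper via Hazel → Dogwood → Juniper.
No chain forces Alder (or any of the others) ahead of Juniper.
That's Beech, Dogwood, Fir, and Hazel — 4 in all.

4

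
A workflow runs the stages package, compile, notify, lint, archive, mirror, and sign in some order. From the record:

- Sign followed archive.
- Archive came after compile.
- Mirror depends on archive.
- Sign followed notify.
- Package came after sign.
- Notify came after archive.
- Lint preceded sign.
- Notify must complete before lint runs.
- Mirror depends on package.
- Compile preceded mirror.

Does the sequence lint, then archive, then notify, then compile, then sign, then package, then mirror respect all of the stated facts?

The constraints require compile before archive, but in the proposed sequence archive appears ahead of compile. That one violation is enough.

no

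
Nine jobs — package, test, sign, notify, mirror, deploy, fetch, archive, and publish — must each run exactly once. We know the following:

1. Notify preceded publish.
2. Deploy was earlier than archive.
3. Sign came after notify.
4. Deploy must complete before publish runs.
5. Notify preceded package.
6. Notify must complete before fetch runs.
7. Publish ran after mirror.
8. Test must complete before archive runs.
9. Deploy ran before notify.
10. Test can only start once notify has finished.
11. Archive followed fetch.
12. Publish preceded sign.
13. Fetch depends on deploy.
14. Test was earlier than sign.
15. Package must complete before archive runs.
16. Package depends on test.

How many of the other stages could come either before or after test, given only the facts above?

3

Forced before test: deploy and notify; forced after test: archive, package, and sign.
That leaves fetch, mirror, and publish with no forced order relative to test — 3.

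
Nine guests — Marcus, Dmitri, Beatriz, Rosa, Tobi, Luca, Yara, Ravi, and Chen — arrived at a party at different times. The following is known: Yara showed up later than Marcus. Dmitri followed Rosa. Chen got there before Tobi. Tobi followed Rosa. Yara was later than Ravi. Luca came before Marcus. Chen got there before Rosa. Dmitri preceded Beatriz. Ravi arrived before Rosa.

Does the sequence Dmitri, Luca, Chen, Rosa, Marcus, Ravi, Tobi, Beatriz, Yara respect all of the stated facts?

The constraints require Ravi before Rosa, but in the proposed sequence Rosa appears ahead of Ravi. That one violation is enough.

no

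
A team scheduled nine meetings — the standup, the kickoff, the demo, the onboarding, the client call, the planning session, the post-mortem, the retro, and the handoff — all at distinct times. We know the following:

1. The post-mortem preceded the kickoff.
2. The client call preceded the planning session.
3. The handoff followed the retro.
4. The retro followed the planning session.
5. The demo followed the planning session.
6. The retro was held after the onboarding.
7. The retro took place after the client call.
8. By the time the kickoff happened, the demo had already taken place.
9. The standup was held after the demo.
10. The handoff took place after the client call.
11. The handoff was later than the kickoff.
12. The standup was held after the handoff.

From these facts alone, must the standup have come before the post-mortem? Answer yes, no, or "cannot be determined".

no

Tracing the constraints gives the post-mortem → the kickoff → the handoff → the standup, so the post-mortem must come before the standup.
That means the standup cannot be before the post-mortem.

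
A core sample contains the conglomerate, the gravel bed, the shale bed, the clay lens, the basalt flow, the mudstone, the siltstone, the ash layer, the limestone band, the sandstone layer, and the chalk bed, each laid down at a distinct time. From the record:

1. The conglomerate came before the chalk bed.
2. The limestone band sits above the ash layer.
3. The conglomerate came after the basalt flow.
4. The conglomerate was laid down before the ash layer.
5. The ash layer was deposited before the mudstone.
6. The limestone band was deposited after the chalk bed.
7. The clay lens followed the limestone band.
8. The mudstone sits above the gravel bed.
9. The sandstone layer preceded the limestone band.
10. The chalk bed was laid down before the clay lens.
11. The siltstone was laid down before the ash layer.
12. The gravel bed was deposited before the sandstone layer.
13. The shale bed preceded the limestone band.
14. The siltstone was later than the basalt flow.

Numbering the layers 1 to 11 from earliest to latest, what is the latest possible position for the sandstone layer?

The sandstone layer must come before the clay lens and the limestone band — 2 layers forced after it.
Everything else can be placed before the sandstone layer in some valid order, so the sandstone layer can sit as late as position 11 − 2 = 9.

9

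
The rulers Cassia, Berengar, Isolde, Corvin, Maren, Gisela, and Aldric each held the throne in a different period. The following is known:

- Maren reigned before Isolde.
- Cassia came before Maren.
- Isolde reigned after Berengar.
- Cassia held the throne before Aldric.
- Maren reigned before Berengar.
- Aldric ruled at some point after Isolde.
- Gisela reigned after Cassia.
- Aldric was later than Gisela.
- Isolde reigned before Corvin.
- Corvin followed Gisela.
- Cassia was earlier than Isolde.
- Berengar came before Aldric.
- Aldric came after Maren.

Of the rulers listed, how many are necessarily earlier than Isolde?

Directly stated before Isolde: Berengar, Cassia, and Maren.
No chain forces Corvin (or any of the others) ahead of Isolde.
That's Berengar, Cassia, and Maren — 3 in all.

3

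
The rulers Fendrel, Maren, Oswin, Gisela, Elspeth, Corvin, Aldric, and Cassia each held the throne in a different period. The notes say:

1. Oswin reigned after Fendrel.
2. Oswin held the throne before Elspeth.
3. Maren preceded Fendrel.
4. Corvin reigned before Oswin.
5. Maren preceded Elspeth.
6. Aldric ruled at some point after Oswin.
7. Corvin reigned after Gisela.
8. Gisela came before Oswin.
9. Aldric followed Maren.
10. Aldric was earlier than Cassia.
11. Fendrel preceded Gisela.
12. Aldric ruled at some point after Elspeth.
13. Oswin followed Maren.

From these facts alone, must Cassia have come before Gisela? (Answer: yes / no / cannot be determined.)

Tracing the constraints gives Gisela → Oswin → Aldric → Cassia, so Gisela must come before Cassia.
That means Cassia cannot be before Gisela.

no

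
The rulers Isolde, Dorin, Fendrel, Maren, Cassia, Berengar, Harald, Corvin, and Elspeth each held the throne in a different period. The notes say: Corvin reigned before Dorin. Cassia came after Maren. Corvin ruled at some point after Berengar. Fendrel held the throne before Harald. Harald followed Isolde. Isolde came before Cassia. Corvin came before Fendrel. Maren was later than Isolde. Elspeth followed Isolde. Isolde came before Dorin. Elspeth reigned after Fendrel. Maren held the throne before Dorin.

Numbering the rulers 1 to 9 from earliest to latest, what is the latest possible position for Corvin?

Corvin must come before Dorin, Elspeth, Fendrel, and Harald — 4 rulers forced after them.
Everything else can be placed before Corvin in some valid order, so Corvin can sit as late as position 9 − 4 = 5.

5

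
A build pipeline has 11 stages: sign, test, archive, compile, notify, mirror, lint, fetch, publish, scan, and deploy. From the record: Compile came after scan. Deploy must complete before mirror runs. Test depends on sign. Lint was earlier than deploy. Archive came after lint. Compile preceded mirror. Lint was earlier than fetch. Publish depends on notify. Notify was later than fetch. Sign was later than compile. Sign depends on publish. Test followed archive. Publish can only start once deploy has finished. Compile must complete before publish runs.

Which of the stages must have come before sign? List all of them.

Directly stated before sign: compile and publish.
Deploy reaches sign via deploy → publish → sign.
Fetch reaches sign via fetch → notify → publish → sign.
Lint reaches sign via lint → deploy → publish → sign.
Likewise notify and scan each reach sign by chaining the stated constraints.

compile, deploy, fetch, lint, notify, publish, scan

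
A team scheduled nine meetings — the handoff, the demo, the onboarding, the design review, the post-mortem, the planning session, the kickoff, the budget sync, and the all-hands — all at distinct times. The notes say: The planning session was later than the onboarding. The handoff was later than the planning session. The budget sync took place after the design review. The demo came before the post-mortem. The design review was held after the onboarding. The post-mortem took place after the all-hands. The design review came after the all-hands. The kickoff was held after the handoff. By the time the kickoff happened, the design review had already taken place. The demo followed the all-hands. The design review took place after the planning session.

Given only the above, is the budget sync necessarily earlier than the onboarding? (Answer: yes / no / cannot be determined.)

no

Tracing the constraints gives the onboarding → the design review → the budget sync, so the onboarding must come before the budget sync.
That means the budget sync cannot be before the onboarding.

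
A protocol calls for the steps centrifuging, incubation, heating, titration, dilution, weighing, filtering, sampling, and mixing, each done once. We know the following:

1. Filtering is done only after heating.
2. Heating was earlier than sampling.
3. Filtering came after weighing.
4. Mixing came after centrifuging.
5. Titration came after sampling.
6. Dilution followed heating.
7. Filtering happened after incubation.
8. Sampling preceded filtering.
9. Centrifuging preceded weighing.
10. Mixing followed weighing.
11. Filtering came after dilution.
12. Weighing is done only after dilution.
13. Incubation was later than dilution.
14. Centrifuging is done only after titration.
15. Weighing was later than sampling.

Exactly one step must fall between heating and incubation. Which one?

Tracing the constraints gives heating → dilution → incubation, so dilution sits after heating and before incubation.
No other step is forced both after heating and before incubation.

dilution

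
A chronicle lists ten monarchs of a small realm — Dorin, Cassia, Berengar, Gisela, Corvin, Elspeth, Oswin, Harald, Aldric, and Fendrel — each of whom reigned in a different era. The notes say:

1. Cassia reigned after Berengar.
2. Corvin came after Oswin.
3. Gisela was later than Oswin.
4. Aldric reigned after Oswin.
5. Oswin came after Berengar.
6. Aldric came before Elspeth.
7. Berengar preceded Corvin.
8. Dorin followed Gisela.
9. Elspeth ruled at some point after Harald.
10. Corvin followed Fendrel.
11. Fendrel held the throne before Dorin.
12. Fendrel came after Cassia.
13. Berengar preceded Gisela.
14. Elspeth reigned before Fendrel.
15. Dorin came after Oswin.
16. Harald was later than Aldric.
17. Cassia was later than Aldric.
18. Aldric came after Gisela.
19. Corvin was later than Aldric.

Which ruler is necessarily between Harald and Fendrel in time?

Elspeth

Tracing the constraints gives Harald → Elspeth → Fendrel, so Elspeth sits after Harald and before Fendrel.
No other ruler is forced both after Harald and before Fendrel.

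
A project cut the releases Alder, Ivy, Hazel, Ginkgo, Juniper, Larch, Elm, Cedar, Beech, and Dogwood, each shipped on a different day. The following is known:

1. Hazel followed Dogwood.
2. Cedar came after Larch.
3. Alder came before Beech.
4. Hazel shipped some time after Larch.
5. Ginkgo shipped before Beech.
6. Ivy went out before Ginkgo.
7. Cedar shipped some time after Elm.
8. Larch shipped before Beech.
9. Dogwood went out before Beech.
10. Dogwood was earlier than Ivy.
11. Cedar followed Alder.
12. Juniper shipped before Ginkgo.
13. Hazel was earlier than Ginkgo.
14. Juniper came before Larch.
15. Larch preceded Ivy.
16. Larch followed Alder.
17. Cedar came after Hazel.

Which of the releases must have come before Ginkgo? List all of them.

Directly stated before Ginkgo: Hazel, Ivy, and Juniper.
Alder reaches Ginkgo via Alder → Larch → Hazel → Ginkgo.
Dogwood reaches Ginkgo via Dogwood → Ivy → Ginkgo.
Larch reaches Ginkgo via Larch → Hazel → Ginkgo.
No chain forces Elm (or any of the others) ahead of Ginkgo.

Alder, Dogwood, Hazel, Ivy, Juniper, Larch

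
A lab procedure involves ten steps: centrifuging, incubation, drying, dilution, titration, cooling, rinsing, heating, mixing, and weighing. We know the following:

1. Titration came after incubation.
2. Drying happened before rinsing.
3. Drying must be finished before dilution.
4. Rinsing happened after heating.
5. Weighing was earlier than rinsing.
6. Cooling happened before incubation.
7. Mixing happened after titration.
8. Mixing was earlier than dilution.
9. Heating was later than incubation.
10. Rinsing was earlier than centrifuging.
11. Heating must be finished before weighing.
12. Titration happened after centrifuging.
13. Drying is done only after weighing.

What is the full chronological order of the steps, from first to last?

cooling, incubation, heating, weighing, drying, rinsing, centrifuging, titration, mixing, dilution

The constraints fix every adjacent pair, so only one ordering works:
cooling → incubation → heating → weighing → drying → rinsing → centrifuging → titration → mixing → dilution.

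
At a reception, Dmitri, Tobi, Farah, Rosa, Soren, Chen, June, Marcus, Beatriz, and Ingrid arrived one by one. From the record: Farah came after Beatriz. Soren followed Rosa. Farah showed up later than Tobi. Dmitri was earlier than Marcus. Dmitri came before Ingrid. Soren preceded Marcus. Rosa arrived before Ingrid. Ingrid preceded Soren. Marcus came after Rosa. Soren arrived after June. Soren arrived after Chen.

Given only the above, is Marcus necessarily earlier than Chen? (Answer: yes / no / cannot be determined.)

no

Tracing the constraints gives Chen → Soren → Marcus, so Chen must come before Marcus.
That means Marcus cannot be before Chen.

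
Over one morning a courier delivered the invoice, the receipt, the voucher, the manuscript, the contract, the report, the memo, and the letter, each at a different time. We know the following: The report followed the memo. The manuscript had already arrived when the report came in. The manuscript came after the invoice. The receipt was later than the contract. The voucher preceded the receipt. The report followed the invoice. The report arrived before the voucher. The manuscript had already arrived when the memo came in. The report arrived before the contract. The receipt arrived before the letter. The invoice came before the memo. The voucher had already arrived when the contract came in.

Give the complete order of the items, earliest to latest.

the invoice, the manuscript, the memo, the report, the voucher, the contract, the receipt, the letter

The constraints fix every adjacent pair, so only one ordering works:
the invoice → the manuscript → the memo → the report → the voucher → the contract → the receipt → the letter.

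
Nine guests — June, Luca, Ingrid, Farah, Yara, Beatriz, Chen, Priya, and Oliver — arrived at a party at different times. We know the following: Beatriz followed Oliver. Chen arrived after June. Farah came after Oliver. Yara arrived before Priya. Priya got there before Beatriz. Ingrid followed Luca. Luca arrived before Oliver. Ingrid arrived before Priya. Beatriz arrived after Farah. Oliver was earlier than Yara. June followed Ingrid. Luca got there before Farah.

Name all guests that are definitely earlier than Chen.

Ingrid, June, Luca

Directly stated before Chen: June.
Ingrid reaches Chen via Ingrid → June → Chen.
Luca reaches Chen via Luca → Ingrid → June → Chen.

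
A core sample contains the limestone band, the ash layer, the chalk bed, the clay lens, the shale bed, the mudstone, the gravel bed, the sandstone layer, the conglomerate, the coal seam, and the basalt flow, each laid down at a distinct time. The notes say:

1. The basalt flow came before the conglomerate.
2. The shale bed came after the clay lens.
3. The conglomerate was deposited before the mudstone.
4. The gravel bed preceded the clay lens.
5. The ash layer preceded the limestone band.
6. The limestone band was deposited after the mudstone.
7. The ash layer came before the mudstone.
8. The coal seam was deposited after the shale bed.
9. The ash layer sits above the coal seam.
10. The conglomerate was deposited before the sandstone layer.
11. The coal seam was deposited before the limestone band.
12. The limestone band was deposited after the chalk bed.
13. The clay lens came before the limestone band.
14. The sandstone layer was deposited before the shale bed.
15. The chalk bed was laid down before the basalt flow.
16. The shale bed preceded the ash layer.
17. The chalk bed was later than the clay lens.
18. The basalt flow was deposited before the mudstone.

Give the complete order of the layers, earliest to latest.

The constraints fix every adjacent pair, so only one ordering works:
the gravel bed → the clay lens → the chalk bed → the basalt flow → the conglomerate → the sandstone layer → the shale bed → the coal seam → the ash layer → the mudstone → the limestone band.

the gravel bed, the clay lens, the chalk bed, the basalt flow, the conglomerate, the sandstone layer, the shale bed, the coal seam, the ash layer, the mudstone, the limestone band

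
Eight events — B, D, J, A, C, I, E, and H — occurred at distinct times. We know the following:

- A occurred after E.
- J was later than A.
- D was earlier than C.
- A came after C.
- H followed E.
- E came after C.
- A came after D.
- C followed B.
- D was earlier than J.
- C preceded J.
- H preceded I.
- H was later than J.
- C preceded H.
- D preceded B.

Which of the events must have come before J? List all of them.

Directly stated before J: A, C, and D.
B reaches J via B → C → J.
E reaches J via E → A → J.
No chain forces H (or any of the others) ahead of J.

A, B, C, D, E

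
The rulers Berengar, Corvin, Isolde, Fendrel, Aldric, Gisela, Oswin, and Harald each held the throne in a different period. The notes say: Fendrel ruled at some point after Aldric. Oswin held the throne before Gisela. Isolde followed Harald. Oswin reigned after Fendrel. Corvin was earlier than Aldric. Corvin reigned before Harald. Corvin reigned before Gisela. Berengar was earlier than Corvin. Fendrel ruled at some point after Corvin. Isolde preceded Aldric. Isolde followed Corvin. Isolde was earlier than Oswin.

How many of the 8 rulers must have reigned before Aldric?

Directly stated before Aldric: Corvin and Isolde.
Berengar reaches Aldric via Berengar → Corvin → Aldric.
Harald reaches Aldric via Harald → Isolde → Aldric.
No chain forces Gisela (or any of the others) ahead of Aldric.
That's Berengar, Corvin, Harald, and Isolde — 4 in all.

4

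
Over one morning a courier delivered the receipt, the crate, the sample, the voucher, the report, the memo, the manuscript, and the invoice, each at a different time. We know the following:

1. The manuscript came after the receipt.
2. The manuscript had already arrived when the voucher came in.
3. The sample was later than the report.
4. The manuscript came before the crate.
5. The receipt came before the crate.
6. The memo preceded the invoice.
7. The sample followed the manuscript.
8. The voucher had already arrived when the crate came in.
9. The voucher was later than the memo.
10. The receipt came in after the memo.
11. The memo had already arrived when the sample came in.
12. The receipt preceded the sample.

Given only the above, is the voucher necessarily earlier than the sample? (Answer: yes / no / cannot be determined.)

No chain of stated constraints runs from the voucher to the sample, and none runs from the sample to the voucher either.
So the relative order of the voucher and the sample is not fixed by the given facts.

cannot be determined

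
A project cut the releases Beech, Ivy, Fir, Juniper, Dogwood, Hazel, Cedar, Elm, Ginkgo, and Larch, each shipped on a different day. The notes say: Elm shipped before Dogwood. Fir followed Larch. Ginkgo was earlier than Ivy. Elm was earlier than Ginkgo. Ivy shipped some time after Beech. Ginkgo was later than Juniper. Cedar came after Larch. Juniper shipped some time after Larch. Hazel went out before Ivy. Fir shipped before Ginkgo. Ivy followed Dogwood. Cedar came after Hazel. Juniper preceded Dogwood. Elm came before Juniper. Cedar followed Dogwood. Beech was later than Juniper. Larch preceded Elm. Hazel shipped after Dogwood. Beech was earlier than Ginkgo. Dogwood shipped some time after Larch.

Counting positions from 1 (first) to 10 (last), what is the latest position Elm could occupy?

Elm must come before Beech, Cedar, Dogwood, Ginkgo, Hazel, Ivy, and Juniper — 7 releases forced after it.
Everything else can be placed before Elm in some valid order, so Elm can sit as late as position 10 − 7 = 3.

3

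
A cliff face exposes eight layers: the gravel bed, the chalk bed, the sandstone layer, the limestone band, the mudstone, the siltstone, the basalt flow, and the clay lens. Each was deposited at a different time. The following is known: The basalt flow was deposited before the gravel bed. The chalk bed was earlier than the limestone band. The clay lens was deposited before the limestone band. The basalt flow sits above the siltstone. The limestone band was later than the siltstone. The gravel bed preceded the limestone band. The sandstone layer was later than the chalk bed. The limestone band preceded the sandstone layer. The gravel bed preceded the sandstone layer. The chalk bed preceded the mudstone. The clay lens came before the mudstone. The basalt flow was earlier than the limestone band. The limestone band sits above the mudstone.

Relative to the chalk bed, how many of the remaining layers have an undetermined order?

Forced after the chalk bed: the limestone band, the mudstone, and the sandstone layer.
That leaves the basalt flow, the clay lens, the gravel bed, and the siltstone with no forced order relative to the chalk bed — 4.

4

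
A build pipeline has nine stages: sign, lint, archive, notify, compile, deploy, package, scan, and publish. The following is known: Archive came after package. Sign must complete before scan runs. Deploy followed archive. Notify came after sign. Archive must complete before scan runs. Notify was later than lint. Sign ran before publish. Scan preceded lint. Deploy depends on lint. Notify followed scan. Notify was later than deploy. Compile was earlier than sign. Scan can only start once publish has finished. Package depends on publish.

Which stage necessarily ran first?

compile

Compile has a chain of constraints placing it before every other stage, so compile must be first.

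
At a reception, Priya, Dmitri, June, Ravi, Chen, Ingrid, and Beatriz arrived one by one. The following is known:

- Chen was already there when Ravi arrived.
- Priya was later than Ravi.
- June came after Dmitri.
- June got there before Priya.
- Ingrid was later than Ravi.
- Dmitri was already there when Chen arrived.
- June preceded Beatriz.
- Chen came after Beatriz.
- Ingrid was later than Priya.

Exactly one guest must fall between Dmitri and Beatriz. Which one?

June

Tracing the constraints gives Dmitri → June → Beatriz, so June sits after Dmitri and before Beatriz.
No other guest is forced both after Dmitri and before Beatriz.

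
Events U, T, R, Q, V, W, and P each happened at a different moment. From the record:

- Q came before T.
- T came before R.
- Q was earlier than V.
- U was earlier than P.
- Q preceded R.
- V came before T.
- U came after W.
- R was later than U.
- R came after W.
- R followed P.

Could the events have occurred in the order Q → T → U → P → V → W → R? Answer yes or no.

The constraints require V before T, but in the proposed sequence T appears ahead of V. That one violation is enough.

no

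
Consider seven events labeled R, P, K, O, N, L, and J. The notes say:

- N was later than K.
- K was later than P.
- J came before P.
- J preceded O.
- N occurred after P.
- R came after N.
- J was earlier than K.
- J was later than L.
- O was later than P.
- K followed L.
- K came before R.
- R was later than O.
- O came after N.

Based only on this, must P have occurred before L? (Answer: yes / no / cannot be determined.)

no

Tracing the constraints gives L → J → P, so L must come before P.
That means P cannot be before L.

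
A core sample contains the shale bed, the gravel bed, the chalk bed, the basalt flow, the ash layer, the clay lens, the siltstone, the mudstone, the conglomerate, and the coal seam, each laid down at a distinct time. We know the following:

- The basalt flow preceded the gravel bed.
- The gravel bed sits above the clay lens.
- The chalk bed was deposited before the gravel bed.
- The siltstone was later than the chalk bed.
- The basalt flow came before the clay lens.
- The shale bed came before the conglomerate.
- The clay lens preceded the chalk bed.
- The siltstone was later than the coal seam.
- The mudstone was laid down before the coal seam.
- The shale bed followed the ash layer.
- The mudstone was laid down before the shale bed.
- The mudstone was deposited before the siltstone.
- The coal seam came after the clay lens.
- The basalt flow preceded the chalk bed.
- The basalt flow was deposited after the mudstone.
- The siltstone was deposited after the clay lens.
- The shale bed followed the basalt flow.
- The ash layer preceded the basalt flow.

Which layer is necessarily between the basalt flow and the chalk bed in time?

Tracing the constraints gives the basalt flow → the clay lens → the chalk bed, so the clay lens sits after the basalt flow and before the chalk bed.
No other layer is forced both after the basalt flow and before the chalk bed.

the clay lens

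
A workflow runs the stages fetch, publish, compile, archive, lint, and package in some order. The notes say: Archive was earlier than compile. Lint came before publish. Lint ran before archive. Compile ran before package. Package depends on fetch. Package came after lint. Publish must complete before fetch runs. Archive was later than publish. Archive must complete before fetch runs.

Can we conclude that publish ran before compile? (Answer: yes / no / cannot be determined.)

Chain the constraints: publish → archive → compile. Each link is directly stated, so publish comes before compile.

yes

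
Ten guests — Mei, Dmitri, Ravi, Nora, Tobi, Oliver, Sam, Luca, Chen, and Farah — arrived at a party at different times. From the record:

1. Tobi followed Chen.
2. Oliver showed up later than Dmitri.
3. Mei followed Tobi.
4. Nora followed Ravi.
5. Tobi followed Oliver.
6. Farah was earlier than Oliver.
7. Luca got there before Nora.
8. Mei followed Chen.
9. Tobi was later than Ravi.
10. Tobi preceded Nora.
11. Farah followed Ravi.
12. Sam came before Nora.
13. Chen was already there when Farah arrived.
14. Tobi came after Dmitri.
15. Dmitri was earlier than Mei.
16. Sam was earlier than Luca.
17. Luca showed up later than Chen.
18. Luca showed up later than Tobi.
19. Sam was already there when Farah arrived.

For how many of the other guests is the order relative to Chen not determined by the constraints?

3

Forced after Chen: Farah, Luca, Mei, Nora, Oliver, and Tobi.
That leaves Dmitri, Ravi, and Sam with no forced order relative to Chen — 3.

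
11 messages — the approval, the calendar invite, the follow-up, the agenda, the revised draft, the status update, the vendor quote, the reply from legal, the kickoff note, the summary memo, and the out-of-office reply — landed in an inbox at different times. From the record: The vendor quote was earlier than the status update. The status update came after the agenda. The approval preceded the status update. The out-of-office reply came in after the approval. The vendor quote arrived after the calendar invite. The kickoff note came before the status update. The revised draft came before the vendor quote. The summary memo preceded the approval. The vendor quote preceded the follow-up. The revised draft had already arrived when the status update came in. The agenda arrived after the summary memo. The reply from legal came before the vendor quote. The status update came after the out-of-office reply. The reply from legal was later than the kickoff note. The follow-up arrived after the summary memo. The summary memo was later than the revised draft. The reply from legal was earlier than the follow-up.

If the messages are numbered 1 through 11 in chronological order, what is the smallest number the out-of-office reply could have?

4

The approval, the revised draft, and the summary memo must all come before the out-of-office reply — 3 forced predecessors.
Nothing else is forced ahead of the out-of-office reply, so its earliest slot is position 3 + 1 = 4.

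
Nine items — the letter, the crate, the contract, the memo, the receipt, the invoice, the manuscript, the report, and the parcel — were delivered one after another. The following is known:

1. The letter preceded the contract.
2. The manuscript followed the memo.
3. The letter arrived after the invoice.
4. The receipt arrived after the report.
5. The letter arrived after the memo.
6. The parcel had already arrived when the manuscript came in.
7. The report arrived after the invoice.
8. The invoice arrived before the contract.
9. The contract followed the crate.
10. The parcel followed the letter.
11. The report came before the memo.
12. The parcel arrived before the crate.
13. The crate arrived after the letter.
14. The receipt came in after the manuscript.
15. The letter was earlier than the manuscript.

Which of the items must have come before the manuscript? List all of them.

the invoice, the letter, the memo, the parcel, the report

Directly stated before the manuscript: the letter, the memo, and the parcel.
The invoice reaches the manuscript via the invoice → the letter → the manuscript.
The report reaches the manuscript via the report → the memo → the manuscript.
No chain forces the contract (or any of the others) ahead of the manuscript.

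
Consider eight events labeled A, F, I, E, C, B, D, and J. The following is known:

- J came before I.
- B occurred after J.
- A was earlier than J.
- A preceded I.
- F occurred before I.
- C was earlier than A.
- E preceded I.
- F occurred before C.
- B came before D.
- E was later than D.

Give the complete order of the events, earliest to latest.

The constraints fix every adjacent pair, so only one ordering works:
F → C → A → J → B → D → E → I.

F, C, A, J, B, D, E, I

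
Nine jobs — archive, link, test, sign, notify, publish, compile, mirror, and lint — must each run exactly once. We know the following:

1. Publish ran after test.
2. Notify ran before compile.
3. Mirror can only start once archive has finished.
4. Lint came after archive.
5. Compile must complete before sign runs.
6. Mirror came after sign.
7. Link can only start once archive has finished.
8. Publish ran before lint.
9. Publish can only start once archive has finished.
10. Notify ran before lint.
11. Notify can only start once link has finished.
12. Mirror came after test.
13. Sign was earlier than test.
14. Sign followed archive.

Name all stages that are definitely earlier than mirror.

archive, compile, link, notify, sign, test

Directly stated before mirror: archive, sign, and test.
Compile reaches mirror via compile → sign → mirror.
Link reaches mirror via link → notify → compile → sign → mirror.
Notify reaches mirror via notify → compile → sign → mirror.
No chain forces lint (or any of the others) ahead of mirror.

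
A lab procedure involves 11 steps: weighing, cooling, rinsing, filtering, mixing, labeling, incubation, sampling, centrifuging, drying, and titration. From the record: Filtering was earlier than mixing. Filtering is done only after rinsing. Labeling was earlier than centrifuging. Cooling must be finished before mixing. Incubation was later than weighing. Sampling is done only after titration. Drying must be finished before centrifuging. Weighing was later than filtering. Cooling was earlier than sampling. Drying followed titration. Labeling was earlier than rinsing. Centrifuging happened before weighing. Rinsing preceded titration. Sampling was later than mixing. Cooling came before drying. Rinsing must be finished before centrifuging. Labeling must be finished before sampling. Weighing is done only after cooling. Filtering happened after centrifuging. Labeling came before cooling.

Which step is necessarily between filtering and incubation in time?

Tracing the constraints gives filtering → weighing → incubation, so weighing sits after filtering and before incubation.
No other step is forced both after filtering and before incubation.

weighing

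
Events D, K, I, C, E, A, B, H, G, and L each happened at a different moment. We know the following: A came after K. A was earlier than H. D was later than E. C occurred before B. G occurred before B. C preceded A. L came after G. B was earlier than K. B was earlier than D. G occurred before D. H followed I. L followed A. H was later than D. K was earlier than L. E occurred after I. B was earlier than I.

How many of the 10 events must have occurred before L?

Directly stated before L: A, G, and K.
B reaches L via B → K → L.
C reaches L via C → A → L.
That's A, B, C, G, and K — 5 in all.

5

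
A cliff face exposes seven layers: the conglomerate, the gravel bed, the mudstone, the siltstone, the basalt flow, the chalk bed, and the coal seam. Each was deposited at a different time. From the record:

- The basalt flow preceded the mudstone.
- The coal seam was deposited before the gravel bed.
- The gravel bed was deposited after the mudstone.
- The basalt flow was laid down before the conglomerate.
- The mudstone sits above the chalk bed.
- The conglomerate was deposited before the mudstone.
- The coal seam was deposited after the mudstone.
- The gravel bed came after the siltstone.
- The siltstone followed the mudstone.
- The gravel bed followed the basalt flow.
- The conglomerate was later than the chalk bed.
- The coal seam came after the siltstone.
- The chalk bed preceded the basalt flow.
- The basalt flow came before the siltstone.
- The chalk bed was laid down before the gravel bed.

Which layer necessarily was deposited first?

The chalk bed has a chain of constraints placing it before every other layer, so the chalk bed must be first.

the chalk bed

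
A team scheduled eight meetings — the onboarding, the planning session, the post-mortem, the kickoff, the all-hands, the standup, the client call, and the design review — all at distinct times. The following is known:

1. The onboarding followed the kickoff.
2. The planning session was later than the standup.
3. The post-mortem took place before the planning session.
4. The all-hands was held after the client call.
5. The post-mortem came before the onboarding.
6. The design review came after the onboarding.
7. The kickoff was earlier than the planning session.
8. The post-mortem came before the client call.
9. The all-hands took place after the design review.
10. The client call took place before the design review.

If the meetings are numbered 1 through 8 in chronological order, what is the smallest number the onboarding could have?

3

The kickoff and the post-mortem must both come before the onboarding — 2 forced predecessors.
Nothing else is forced ahead of the onboarding, so its earliest slot is position 2 + 1 = 3.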